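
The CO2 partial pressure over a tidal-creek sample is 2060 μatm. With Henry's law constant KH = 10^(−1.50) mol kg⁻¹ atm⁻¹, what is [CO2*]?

KH = 10^(−1.50) = 3.162×10^-2 mol kg⁻¹ atm⁻¹
[CO2*] = KH · pCO2 = 3.162×10^-2 × 2060×10^-6 atm = 6.51×10^-5 mol/kg

[CO2*] = 65.1 μmol/kg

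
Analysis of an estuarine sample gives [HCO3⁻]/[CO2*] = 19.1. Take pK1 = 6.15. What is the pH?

From K1 = [H⁺][HCO3⁻]/[CO2*]:  pH = pK1 + log₁₀([HCO3⁻]/[CO2*])
log₁₀(19.1) = +1.281
pH = 6.15 + (+1.281) = 7.43

pH = 7.43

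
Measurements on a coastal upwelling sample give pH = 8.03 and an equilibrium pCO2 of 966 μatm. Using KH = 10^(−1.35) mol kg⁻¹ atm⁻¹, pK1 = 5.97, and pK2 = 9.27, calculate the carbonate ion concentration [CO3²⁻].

[CO3²⁻] = 0.285 mmol/kg

[CO2*] = KH · pCO2 = 10^(−1.35) × 966×10^-6 = 4.315×10^-5 mol/kg
α₀ = 1/(1 + K1/[H⁺] + K1K2/[H⁺]²) = 1/(1 + 10^+2.06 + 10^+0.82) = 0.008168
DIC = [CO2*]/α₀ = 4.315×10^-5 / 0.008168 = 5.282 mmol/kg
[CO3²⁻] = α₂·DIC; α₂ = 0.05397, so [CO3²⁻] = 0.05397 × 5.282 = 0.285 mmol/kg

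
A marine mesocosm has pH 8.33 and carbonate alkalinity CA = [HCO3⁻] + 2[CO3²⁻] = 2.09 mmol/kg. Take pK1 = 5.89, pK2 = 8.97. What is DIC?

CA = [HCO3⁻] + 2[CO3²⁻] = (α₁ + 2α₂)·DIC
At pH 8.33: [H⁺]/K1 = 10^-2.44 = 0.0036308, K2/[H⁺] = 10^-0.64 = 0.22909
α₁ = 1/(1 + 0.0036308 + 0.22909) = 1/1.2327 = 0.8112; α₂ = α₁·K2/[H⁺] = 0.1858
α₁ + 2α₂ = 1.1829
DIC = CA / (α₁ + 2α₂) = 2.09 / 1.1829 = 1.77 mmol/kg

DIC = 1.77 mmol/kg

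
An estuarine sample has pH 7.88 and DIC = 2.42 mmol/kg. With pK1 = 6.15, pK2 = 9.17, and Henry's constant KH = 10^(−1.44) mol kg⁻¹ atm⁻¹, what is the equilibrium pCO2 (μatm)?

pCO2 = 1160 μatm

α₀ = 1 / (1 + K1/[H⁺] + K1K2/[H⁺]²) = 1 / (1 + 10^+1.73 + 10^+0.44)
   = 1 / (1 + 53.703 + 2.7542) = 1/57.457 = 0.01740
[CO2*] = α₀ × DIC = 0.01740 × 2.42 = 0.04212 mmol/kg
pCO2 = [CO2*]/KH = 4.212×10^-5 / 3.631×10^-2 = 1160 μatm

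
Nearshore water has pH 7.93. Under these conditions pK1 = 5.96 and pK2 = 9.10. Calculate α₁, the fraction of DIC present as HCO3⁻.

α₁ = 0.927

α₁ = 1 / (1 + [H⁺]/K1 + K2/[H⁺]) = 1 / (1 + 10^-1.97 + 10^-1.17)
   = 1 / (1 + 0.010715 + 0.067608) = 1/1.0783 = 0.9274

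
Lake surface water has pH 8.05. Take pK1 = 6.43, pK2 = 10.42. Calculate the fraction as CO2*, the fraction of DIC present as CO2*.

α₀ = 0.0233

α₀ = 1 / (1 + K1/[H⁺] + K1K2/[H⁺]²) = 1 / (1 + 10^+1.62 + 10^-0.75)
   = 1 / (1 + 41.687 + 0.17783) = 1/42.865 = 0.02333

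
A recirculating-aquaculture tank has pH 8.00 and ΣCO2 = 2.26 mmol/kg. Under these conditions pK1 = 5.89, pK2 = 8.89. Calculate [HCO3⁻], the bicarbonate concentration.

[HCO3⁻] = 1.99 mmol/kg

α₁ = 1 / (1 + [H⁺]/K1 + K2/[H⁺]) = 1 / (1 + 10^-2.11 + 10^-0.89)
   = 1 / (1 + 0.0077625 + 0.12882) = 1/1.1366 = 0.8798
[HCO3⁻] = α₁ × DIC = 0.8798 × 2.26 = 1.99 mmol/kg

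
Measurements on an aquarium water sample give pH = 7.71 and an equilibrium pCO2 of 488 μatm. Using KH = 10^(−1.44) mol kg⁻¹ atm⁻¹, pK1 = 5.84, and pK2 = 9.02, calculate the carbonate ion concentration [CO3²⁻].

[CO2*] = KH · pCO2 = 10^(−1.44) × 488×10^-6 = 1.772×10^-5 mol/kg
α₀ = 1/(1 + K1/[H⁺] + K1K2/[H⁺]²) = 1/(1 + 10^+1.87 + 10^+0.56) = 0.01270
DIC = [CO2*]/α₀ = 1.772×10^-5 / 0.01270 = 1.396 mmol/kg
[CO3²⁻] = α₂·DIC; α₂ = 0.04610, so [CO3²⁻] = 0.04610 × 1.396 = 0.0643 mmol/kg

[CO3²⁻] = 0.0643 mmol/kg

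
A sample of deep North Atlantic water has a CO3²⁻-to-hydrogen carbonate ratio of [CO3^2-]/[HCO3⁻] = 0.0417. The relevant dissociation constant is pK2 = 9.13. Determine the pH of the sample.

pH = 7.75

From K2 = [H⁺][CO3^2-]/[HCO3⁻]:  pH = pK2 + log₁₀([CO3^2-]/[HCO3⁻])
log₁₀(0.0417) = -1.380
pH = 9.13 + (-1.380) = 7.75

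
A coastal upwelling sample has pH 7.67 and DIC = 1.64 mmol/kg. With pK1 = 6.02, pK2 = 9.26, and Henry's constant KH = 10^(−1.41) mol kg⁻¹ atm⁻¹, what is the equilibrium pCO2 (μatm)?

α₀ = 1 / (1 + K1/[H⁺] + K1K2/[H⁺]²) = 1 / (1 + 10^+1.65 + 10^+0.06)
   = 1 / (1 + 44.668 + 1.1482) = 1/46.817 = 0.02136
[CO2*] = α₀ × DIC = 0.02136 × 1.64 = 0.03503 mmol/kg
pCO2 = [CO2*]/KH = 3.503×10^-5 / 3.890×10^-2 = 900 μatm

pCO2 = 900 μatm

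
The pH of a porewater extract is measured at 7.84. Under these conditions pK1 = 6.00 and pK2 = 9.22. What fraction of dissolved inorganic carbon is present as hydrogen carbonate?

α₁ = 0.947

α₁ = 1 / (1 + [H⁺]/K1 + K2/[H⁺]) = 1 / (1 + 10^-1.84 + 10^-1.38)
   = 1 / (1 + 0.014454 + 0.041687) = 1/1.0561 = 0.9468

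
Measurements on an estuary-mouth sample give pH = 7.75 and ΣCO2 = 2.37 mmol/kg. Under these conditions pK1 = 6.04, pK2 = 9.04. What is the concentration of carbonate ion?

[CO3²⁻] = 0.114 mmol/kg

α₂ = 1 / (1 + [H⁺]/K2 + [H⁺]²/(K1K2)) = 1 / (1 + 10^+1.29 + 10^-0.42)
   = 1 / (1 + 19.498 + 0.38019) = 1/20.879 = 0.04790
[CO3²⁻] = α₂ × DIC = 0.04790 × 2.37 = 0.114 mmol/kg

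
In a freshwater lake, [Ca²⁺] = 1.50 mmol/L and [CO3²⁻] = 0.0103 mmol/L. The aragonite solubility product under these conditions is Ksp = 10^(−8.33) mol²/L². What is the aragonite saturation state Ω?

Ω = 3.30

Ksp = 10^(−8.33) = 4.677×10^-9
Ω = [Ca²⁺][CO3²⁻]/Ksp = (1.50×10^-3)(0.0103×10^-3) / 4.677×10^-9 = 3.30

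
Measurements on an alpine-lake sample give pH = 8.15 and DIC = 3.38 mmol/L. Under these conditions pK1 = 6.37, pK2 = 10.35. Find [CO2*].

[CO2*] = 0.0548 mmol/L

α₀ = 1 / (1 + K1/[H⁺] + K1K2/[H⁺]²) = 1 / (1 + 10^+1.78 + 10^-0.42)
   = 1 / (1 + 60.256 + 0.38019) = 1/61.636 = 0.01622
[CO2*] = α₀ × DIC = 0.01622 × 3.38 = 0.0548 mmol/L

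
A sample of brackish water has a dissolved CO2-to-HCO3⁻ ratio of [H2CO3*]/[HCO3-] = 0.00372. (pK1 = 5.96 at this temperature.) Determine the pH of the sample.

From K1 = [H⁺][HCO3-]/[H2CO3*]:  pH = pK1 − log₁₀([H2CO3*]/[HCO3-])
log₁₀(0.00372) = -2.429
pH = 5.96 − (-2.429) = 8.39

pH = 8.39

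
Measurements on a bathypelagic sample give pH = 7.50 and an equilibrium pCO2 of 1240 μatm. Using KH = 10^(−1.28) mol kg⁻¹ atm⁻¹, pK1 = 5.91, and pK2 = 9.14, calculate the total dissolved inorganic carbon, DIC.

DIC = 2.65 mmol/kg

[CO2*] = KH · pCO2 = 10^(−1.28) × 1240×10^-6 = 6.508×10^-5 mol/kg
α₀ = 1/(1 + K1/[H⁺] + K1K2/[H⁺]²) = 1/(1 + 10^+1.59 + 10^-0.05) = 0.02451
DIC = [CO2*]/α₀ = 6.508×10^-5 / 0.02451 = 2.65 mmol/kg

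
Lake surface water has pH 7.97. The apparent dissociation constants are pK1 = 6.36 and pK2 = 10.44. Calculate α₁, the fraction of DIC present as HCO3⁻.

α₁ = 1 / (1 + [H⁺]/K1 + K2/[H⁺]) = 1 / (1 + 10^-1.61 + 10^-2.47)
   = 1 / (1 + 0.024547 + 0.0033884) = 1/1.0279 = 0.9728

α₁ = 0.973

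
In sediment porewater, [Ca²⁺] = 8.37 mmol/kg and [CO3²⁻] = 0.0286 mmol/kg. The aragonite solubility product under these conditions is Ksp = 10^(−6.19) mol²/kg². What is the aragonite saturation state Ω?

Ksp = 10^(−6.19) = 6.457×10^-7
Ω = [Ca²⁺][CO3²⁻]/Ksp = (8.37×10^-3)(0.0286×10^-3) / 6.457×10^-7 = 0.371

Ω = 0.371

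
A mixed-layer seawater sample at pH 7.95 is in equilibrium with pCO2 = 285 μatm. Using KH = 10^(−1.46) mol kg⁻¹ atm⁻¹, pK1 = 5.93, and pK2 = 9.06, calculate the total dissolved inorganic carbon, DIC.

DIC = 1.12 mmol/kg

[CO2*] = KH · pCO2 = 10^(−1.46) × 285×10^-6 = 9.882×10^-6 mol/kg
α₀ = 1/(1 + K1/[H⁺] + K1K2/[H⁺]²) = 1/(1 + 10^+2.02 + 10^+0.91) = 0.008784
DIC = [CO2*]/α₀ = 9.882×10^-6 / 0.008784 = 1.12 mmol/kg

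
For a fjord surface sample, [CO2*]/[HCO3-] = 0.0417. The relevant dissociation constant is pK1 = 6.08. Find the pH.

From K1 = [H⁺][HCO3-]/[CO2*]:  pH = pK1 − log₁₀([CO2*]/[HCO3-])
log₁₀(0.0417) = -1.380
pH = 6.08 − (-1.380) = 7.46

pH = 7.46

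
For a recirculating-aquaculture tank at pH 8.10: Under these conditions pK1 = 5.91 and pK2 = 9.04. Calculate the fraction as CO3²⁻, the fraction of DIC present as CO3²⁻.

α₂ = 0.102

α₂ = 1 / (1 + [H⁺]/K2 + [H⁺]²/(K1K2)) = 1 / (1 + 10^+0.94 + 10^-1.25)
   = 1 / (1 + 8.7096 + 0.056234) = 1/9.7659 = 0.1024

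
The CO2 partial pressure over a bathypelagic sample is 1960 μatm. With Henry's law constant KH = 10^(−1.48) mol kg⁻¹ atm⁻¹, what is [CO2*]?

KH = 10^(−1.48) = 3.311×10^-2 mol kg⁻¹ atm⁻¹
[CO2*] = KH · pCO2 = 3.311×10^-2 × 1960×10^-6 atm = 6.49×10^-5 mol/kg

[CO2*] = 64.9 μmol/kg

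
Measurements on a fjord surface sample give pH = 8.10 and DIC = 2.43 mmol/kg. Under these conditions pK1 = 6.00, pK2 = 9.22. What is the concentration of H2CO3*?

[CO2*] = 17.8 μmol/kg

α₀ = 1 / (1 + K1/[H⁺] + K1K2/[H⁺]²) = 1 / (1 + 10^+2.10 + 10^+0.98)
   = 1 / (1 + 125.89 + 9.5499) = 1/136.44 = 0.007329
[CO2*] = α₀ × DIC = 0.007329 × 2.43 = 0.0178 mmol/kg = 17.8 μmol/kg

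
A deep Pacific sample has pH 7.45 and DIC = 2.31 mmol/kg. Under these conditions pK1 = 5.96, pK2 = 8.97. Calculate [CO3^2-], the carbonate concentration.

α₂ = 1 / (1 + [H⁺]/K2 + [H⁺]²/(K1K2)) = 1 / (1 + 10^+1.52 + 10^+0.03)
   = 1 / (1 + 33.113 + 1.0715) = 1/35.185 = 0.02842
[CO3²⁻] = α₂ × DIC = 0.02842 × 2.31 = 0.0657 mmol/kg

[CO3²⁻] = 0.0657 mmol/kg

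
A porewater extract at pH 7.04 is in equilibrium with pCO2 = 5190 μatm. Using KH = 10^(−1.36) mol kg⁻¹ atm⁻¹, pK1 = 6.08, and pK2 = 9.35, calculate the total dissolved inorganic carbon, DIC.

DIC = 2.30 mmol/kg

[CO2*] = KH · pCO2 = 10^(−1.36) × 5190×10^-6 = 2.266×10^-4 mol/kg
α₀ = 1/(1 + K1/[H⁺] + K1K2/[H⁺]²) = 1/(1 + 10^+0.96 + 10^-1.35) = 0.09838
DIC = [CO2*]/α₀ = 2.266×10^-4 / 0.09838 = 2.30 mmol/kg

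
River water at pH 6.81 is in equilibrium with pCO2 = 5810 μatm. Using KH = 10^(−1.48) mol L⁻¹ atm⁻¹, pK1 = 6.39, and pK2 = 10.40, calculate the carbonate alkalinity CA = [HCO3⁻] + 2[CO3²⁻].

[CO2*] = KH · pCO2 = 10^(−1.48) × 5810×10^-6 = 1.924×10^-4 mol/L
α₀ = 1/(1 + K1/[H⁺] + K1K2/[H⁺]²) = 1/(1 + 10^+0.42 + 10^-3.17) = 0.2754
DIC = [CO2*]/α₀ = 1.924×10^-4 / 0.2754 = 0.6985 mmol/L
CA = (α₁ + 2α₂)·DIC = (0.7244 + 2×0.0001862) × 0.6985 = 0.506 mmol/L

CA = 0.506 mmol/L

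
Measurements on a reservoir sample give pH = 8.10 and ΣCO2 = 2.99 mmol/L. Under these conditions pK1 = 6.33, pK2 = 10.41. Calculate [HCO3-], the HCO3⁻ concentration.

α₁ = 1 / (1 + [H⁺]/K1 + K2/[H⁺]) = 1 / (1 + 10^-1.77 + 10^-2.31)
   = 1 / (1 + 0.016982 + 0.0048978) = 1/1.0219 = 0.9786
[HCO3⁻] = α₁ × DIC = 0.9786 × 2.99 = 2.93 mmol/L

[HCO3⁻] = 2.93 mmol/L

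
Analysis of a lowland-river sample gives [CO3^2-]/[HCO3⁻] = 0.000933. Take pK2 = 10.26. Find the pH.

From K2 = [H⁺][CO3^2-]/[HCO3⁻]:  pH = pK2 + log₁₀([CO3^2-]/[HCO3⁻])
log₁₀(0.000933) = -3.030
pH = 10.26 + (-3.030) = 7.23

pH = 7.23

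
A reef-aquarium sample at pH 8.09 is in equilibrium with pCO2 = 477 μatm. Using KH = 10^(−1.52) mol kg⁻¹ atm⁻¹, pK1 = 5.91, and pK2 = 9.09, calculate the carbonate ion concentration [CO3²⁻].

[CO3²⁻] = 0.218 mmol/kg

[CO2*] = KH · pCO2 = 10^(−1.52) × 477×10^-6 = 1.441×10^-5 mol/kg
α₀ = 1/(1 + K1/[H⁺] + K1K2/[H⁺]²) = 1/(1 + 10^+2.18 + 10^+1.18) = 0.005970
DIC = [CO2*]/α₀ = 1.441×10^-5 / 0.005970 = 2.413 mmol/kg
[CO3²⁻] = α₂·DIC; α₂ = 0.09037, so [CO3²⁻] = 0.09037 × 2.413 = 0.218 mmol/kg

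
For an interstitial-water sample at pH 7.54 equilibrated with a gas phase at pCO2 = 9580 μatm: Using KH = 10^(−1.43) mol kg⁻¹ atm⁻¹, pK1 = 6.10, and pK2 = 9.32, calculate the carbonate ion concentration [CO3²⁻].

[CO2*] = KH · pCO2 = 10^(−1.43) × 9580×10^-6 = 3.559×10^-4 mol/kg
α₀ = 1/(1 + K1/[H⁺] + K1K2/[H⁺]²) = 1/(1 + 10^+1.44 + 10^-0.34) = 0.03448
DIC = [CO2*]/α₀ = 3.559×10^-4 / 0.03448 = 10.32 mmol/kg
[CO3²⁻] = α₂·DIC; α₂ = 0.01576, so [CO3²⁻] = 0.01576 × 10.32 = 0.163 mmol/kg

[CO3²⁻] = 0.163 mmol/kg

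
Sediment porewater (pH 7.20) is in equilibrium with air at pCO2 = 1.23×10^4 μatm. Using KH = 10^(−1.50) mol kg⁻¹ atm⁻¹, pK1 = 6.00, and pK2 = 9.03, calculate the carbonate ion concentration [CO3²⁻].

[CO3²⁻] = 0.0912 mmol/kg

[CO2*] = KH · pCO2 = 10^(−1.50) × 1.23×10^4×10^-6 = 3.890×10^-4 mol/kg
α₀ = 1/(1 + K1/[H⁺] + K1K2/[H⁺]²) = 1/(1 + 10^+1.20 + 10^-0.63) = 0.05854
DIC = [CO2*]/α₀ = 3.890×10^-4 / 0.05854 = 6.645 mmol/kg
[CO3²⁻] = α₂·DIC; α₂ = 0.01372, so [CO3²⁻] = 0.01372 × 6.645 = 0.0912 mmol/kg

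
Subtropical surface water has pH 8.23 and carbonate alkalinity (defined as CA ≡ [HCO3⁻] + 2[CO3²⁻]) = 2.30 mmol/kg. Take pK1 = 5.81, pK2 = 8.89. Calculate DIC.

CA = [HCO3⁻] + 2[CO3²⁻] = (α₁ + 2α₂)·DIC
At pH 8.23: [H⁺]/K1 = 10^-2.42 = 0.0038019, K2/[H⁺] = 10^-0.66 = 0.21878
α₁ = 1/(1 + 0.0038019 + 0.21878) = 1/1.2226 = 0.8179; α₂ = α₁·K2/[H⁺] = 0.1789
α₁ + 2α₂ = 1.1758
DIC = CA / (α₁ + 2α₂) = 2.30 / 1.1758 = 1.96 mmol/kg

DIC = 1.96 mmol/kg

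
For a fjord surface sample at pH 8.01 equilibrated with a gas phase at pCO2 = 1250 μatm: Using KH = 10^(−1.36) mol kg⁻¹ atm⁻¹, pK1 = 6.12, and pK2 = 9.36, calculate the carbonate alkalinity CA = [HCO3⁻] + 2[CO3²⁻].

[CO2*] = KH · pCO2 = 10^(−1.36) × 1250×10^-6 = 5.456×10^-5 mol/kg
α₀ = 1/(1 + K1/[H⁺] + K1K2/[H⁺]²) = 1/(1 + 10^+1.89 + 10^+0.54) = 0.01218
DIC = [CO2*]/α₀ = 5.456×10^-5 / 0.01218 = 4.479 mmol/kg
CA = (α₁ + 2α₂)·DIC = (0.9456 + 2×0.04224) × 4.479 = 4.61 mmol/kg

CA = 4.61 mmol/kg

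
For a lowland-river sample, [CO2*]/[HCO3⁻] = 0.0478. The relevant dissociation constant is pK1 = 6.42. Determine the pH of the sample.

pH = 7.74

From K1 = [H⁺][HCO3⁻]/[CO2*]:  pH = pK1 − log₁₀([CO2*]/[HCO3⁻])
log₁₀(0.0478) = -1.321
pH = 6.42 − (-1.321) = 7.74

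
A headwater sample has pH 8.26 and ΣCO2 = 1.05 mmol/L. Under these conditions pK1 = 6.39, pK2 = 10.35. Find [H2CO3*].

[CO2*] = 13.9 μmol/L

α₀ = 1 / (1 + K1/[H⁺] + K1K2/[H⁺]²) = 1 / (1 + 10^+1.87 + 10^-0.22)
   = 1 / (1 + 74.131 + 0.60256) = 1/75.734 = 0.01320
[CO2*] = α₀ × DIC = 0.01320 × 1.05 = 0.0139 mmol/L = 13.9 μmol/L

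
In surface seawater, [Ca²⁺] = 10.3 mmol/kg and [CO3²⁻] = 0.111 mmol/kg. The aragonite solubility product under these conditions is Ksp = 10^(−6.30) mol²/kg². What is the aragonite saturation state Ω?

Ω = 2.28

Ksp = 10^(−6.30) = 5.012×10^-7
Ω = [Ca²⁺][CO3²⁻]/Ksp = (10.3×10^-3)(0.111×10^-3) / 5.012×10^-7 = 2.28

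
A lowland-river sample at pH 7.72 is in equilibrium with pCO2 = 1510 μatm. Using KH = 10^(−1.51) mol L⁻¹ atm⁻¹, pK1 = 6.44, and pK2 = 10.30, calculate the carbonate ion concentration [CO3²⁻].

[CO2*] = KH · pCO2 = 10^(−1.51) × 1510×10^-6 = 4.666×10^-5 mol/L
α₀ = 1/(1 + K1/[H⁺] + K1K2/[H⁺]²) = 1/(1 + 10^+1.28 + 10^-1.30) = 0.04974
DIC = [CO2*]/α₀ = 4.666×10^-5 / 0.04974 = 0.9382 mmol/L
[CO3²⁻] = α₂·DIC; α₂ = 0.002493, so [CO3²⁻] = 0.002493 × 0.9382 = 0.00234 mmol/L = 2.34 μmol/L

[CO3²⁻] = 2.34 μmol/L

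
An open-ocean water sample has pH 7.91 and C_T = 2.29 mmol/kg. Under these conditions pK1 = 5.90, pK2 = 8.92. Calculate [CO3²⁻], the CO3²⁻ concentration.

[CO3²⁻] = 0.202 mmol/kg

α₂ = 1 / (1 + [H⁺]/K2 + [H⁺]²/(K1K2)) = 1 / (1 + 10^+1.01 + 10^-1.00)
   = 1 / (1 + 10.233 + 0.10000) = 1/11.333 = 0.08824
[CO3²⁻] = α₂ × DIC = 0.08824 × 2.29 = 0.202 mmol/kg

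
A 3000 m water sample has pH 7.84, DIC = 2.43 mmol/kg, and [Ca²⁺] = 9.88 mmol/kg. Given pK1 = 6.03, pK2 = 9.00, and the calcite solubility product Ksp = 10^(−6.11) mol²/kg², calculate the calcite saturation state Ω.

α₂ = 1 / (1 + [H⁺]/K2 + [H⁺]²/(K1K2)) = 1 / (1 + 10^+1.16 + 10^-0.65)
   = 1 / (1 + 14.454 + 0.22387) = 1/15.678 = 0.06378
[CO3²⁻] = α₂ × DIC = 0.06378 × 2.43 = 0.1550 mmol/kg
Ksp = 10^(−6.11) = 7.762×10^-7
Ω = [Ca²⁺][CO3²⁻]/Ksp = (9.88×10^-3)(1.550×10^-4) / 7.762×10^-7 = 1.97

Ω = 1.97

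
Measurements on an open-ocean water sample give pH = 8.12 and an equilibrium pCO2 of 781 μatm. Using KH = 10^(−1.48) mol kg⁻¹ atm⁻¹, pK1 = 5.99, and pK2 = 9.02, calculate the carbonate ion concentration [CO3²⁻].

[CO3²⁻] = 0.439 mmol/kg

[CO2*] = KH · pCO2 = 10^(−1.48) × 781×10^-6 = 2.586×10^-5 mol/kg
α₀ = 1/(1 + K1/[H⁺] + K1K2/[H⁺]²) = 1/(1 + 10^+2.13 + 10^+1.23) = 0.006541
DIC = [CO2*]/α₀ = 2.586×10^-5 / 0.006541 = 3.954 mmol/kg
[CO3²⁻] = α₂·DIC; α₂ = 0.1111, so [CO3²⁻] = 0.1111 × 3.954 = 0.439 mmol/kg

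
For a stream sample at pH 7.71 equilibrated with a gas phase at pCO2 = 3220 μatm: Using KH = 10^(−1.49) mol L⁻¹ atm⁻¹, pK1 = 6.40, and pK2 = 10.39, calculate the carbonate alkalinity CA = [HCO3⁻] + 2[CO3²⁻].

[CO2*] = KH · pCO2 = 10^(−1.49) × 3220×10^-6 = 1.042×10^-4 mol/L
α₀ = 1/(1 + K1/[H⁺] + K1K2/[H⁺]²) = 1/(1 + 10^+1.31 + 10^-1.37) = 0.04660
DIC = [CO2*]/α₀ = 1.042×10^-4 / 0.04660 = 2.236 mmol/L
CA = (α₁ + 2α₂)·DIC = (0.9514 + 2×0.001988) × 2.236 = 2.14 mmol/L

CA = 2.14 mmol/L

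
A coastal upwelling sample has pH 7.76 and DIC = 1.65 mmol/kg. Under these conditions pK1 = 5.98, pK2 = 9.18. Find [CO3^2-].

[CO3²⁻] = 0.0595 mmol/kg

α₂ = 1 / (1 + [H⁺]/K2 + [H⁺]²/(K1K2)) = 1 / (1 + 10^+1.42 + 10^-0.36)
   = 1 / (1 + 26.303 + 0.43652) = 1/27.739 = 0.03605
[CO3²⁻] = α₂ × DIC = 0.03605 × 1.65 = 0.0595 mmol/kg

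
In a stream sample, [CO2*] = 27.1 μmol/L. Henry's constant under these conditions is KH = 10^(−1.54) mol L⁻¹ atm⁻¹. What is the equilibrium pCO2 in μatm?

pCO2 = 940 μatm

KH = 10^(−1.54) = 2.884×10^-2 mol L⁻¹ atm⁻¹
pCO2 = [CO2*]/KH = 27.1×10^-6 / 2.884×10^-2 = 9.40×10^-4 atm = 940 μatm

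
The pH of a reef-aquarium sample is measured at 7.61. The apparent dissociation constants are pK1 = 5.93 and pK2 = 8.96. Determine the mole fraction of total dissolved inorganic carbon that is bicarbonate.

α₁ = 1 / (1 + [H⁺]/K1 + K2/[H⁺]) = 1 / (1 + 10^-1.68 + 10^-1.35)
   = 1 / (1 + 0.020893 + 0.044668) = 1/1.0656 = 0.9385

α₁ = 0.938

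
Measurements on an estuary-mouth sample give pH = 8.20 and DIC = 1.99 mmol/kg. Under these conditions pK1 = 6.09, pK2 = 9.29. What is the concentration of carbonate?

α₂ = 1 / (1 + [H⁺]/K2 + [H⁺]²/(K1K2)) = 1 / (1 + 10^+1.09 + 10^-1.02)
   = 1 / (1 + 12.303 + 0.095499) = 1/13.398 = 0.07464
[CO3²⁻] = α₂ × DIC = 0.07464 × 1.99 = 0.149 mmol/kg

[CO3²⁻] = 0.149 mmol/kg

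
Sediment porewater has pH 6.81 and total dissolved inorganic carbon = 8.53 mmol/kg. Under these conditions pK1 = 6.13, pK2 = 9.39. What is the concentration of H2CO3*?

[CO2*] = 1.47 mmol/kg

α₀ = 1 / (1 + K1/[H⁺] + K1K2/[H⁺]²) = 1 / (1 + 10^+0.68 + 10^-1.90)
   = 1 / (1 + 4.7863 + 0.012589) = 1/5.7989 = 0.1724
[CO2*] = α₀ × DIC = 0.1724 × 8.53 = 1.47 mmol/kg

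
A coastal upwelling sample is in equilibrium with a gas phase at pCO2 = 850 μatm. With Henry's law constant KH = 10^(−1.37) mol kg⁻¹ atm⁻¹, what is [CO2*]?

KH = 10^(−1.37) = 4.266×10^-2 mol kg⁻¹ atm⁻¹
[CO2*] = KH · pCO2 = 4.266×10^-2 × 850×10^-6 atm = 3.63×10^-5 mol/kg

[CO2*] = 36.3 μmol/kg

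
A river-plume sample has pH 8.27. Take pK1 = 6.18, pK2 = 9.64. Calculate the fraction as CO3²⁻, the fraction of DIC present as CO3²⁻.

α₂ = 0.0406

α₂ = 1 / (1 + [H⁺]/K2 + [H⁺]²/(K1K2)) = 1 / (1 + 10^+1.37 + 10^-0.72)
   = 1 / (1 + 23.442 + 0.19055) = 1/24.633 = 0.04060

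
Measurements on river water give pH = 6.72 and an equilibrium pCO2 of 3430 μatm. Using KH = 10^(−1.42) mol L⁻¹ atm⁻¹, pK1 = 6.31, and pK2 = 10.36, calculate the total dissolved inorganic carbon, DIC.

[CO2*] = KH · pCO2 = 10^(−1.42) × 3430×10^-6 = 1.304×10^-4 mol/L
α₀ = 1/(1 + K1/[H⁺] + K1K2/[H⁺]²) = 1/(1 + 10^+0.41 + 10^-3.23) = 0.2800
DIC = [CO2*]/α₀ = 1.304×10^-4 / 0.2800 = 0.466 mmol/L

DIC = 0.466 mmol/L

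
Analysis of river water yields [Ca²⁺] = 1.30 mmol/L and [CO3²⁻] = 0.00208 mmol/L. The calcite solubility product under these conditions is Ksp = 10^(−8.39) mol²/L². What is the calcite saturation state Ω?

Ksp = 10^(−8.39) = 4.074×10^-9
Ω = [Ca²⁺][CO3²⁻]/Ksp = (1.30×10^-3)(0.00208×10^-3) / 4.074×10^-9 = 0.664

Ω = 0.664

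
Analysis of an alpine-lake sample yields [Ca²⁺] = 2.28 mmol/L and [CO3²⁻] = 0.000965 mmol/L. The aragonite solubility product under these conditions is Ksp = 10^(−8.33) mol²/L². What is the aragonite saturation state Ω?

Ω = 0.470

Ksp = 10^(−8.33) = 4.677×10^-9
Ω = [Ca²⁺][CO3²⁻]/Ksp = (2.28×10^-3)(0.000965×10^-3) / 4.677×10^-9 = 0.470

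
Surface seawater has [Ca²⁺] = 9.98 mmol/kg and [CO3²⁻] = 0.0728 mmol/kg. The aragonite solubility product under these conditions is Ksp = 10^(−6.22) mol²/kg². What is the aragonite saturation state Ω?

Ω = 1.21

Ksp = 10^(−6.22) = 6.026×10^-7
Ω = [Ca²⁺][CO3²⁻]/Ksp = (9.98×10^-3)(0.0728×10^-3) / 6.026×10^-7 = 1.21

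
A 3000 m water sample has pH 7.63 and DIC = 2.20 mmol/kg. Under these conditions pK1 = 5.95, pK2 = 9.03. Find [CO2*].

α₀ = 1 / (1 + K1/[H⁺] + K1K2/[H⁺]²) = 1 / (1 + 10^+1.68 + 10^+0.28)
   = 1 / (1 + 47.863 + 1.9055) = 1/50.768 = 0.01970
[CO2*] = α₀ × DIC = 0.01970 × 2.20 = 0.0433 mmol/kg

[CO2*] = 0.0433 mmol/kg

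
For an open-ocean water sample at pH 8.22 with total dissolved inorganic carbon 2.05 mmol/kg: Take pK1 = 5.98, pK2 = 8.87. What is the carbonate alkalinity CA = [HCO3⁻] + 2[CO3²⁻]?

CA = 2.41 mmol/kg

CA = [HCO3⁻] + 2[CO3²⁻] = (α₁ + 2α₂)·DIC
At pH 8.22: [H⁺]/K1 = 10^-2.24 = 0.0057544, K2/[H⁺] = 10^-0.65 = 0.22387
α₁ = 1/(1 + 0.0057544 + 0.22387) = 1/1.2296 = 0.8133; α₂ = α₁·K2/[H⁺] = 0.1821
α₁ + 2α₂ = 1.1774
CA = 1.1774 × 2.05 = 2.41 mmol/kg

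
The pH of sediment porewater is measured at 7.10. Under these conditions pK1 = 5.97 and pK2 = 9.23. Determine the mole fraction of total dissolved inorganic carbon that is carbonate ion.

α₂ = 0.00685

α₂ = 1 / (1 + [H⁺]/K2 + [H⁺]²/(K1K2)) = 1 / (1 + 10^+2.13 + 10^+1.00)
   = 1 / (1 + 134.90 + 10.000) = 1/145.90 = 0.006854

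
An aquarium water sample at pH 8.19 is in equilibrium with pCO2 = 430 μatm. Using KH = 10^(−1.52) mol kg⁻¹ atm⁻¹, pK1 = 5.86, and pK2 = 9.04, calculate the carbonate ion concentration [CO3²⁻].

[CO2*] = KH · pCO2 = 10^(−1.52) × 430×10^-6 = 1.299×10^-5 mol/kg
α₀ = 1/(1 + K1/[H⁺] + K1K2/[H⁺]²) = 1/(1 + 10^+2.33 + 10^+1.48) = 0.004082
DIC = [CO2*]/α₀ = 1.299×10^-5 / 0.004082 = 3.181 mmol/kg
[CO3²⁻] = α₂·DIC; α₂ = 0.1233, so [CO3²⁻] = 0.1233 × 3.181 = 0.392 mmol/kg

[CO3²⁻] = 0.392 mmol/kg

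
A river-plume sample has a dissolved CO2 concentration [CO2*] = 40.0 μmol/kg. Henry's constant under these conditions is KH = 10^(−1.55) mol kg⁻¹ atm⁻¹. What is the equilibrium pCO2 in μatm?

KH = 10^(−1.55) = 2.818×10^-2 mol kg⁻¹ atm⁻¹
pCO2 = [CO2*]/KH = 40.0×10^-6 / 2.818×10^-2 = 1.42×10^-3 atm = 1420 μatm

pCO2 = 1420 μatm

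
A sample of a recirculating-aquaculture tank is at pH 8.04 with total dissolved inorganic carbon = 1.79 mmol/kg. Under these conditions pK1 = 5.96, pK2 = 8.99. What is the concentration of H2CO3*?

[CO2*] = 13.3 μmol/kg

α₀ = 1 / (1 + K1/[H⁺] + K1K2/[H⁺]²) = 1 / (1 + 10^+2.08 + 10^+1.13)
   = 1 / (1 + 120.23 + 13.490) = 1/134.72 = 0.007423
[CO2*] = α₀ × DIC = 0.007423 × 1.79 = 0.0133 mmol/kg = 13.3 μmol/kg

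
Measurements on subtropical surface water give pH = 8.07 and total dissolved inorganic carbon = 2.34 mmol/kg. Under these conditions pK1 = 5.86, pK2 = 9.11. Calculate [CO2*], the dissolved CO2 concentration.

α₀ = 1 / (1 + K1/[H⁺] + K1K2/[H⁺]²) = 1 / (1 + 10^+2.21 + 10^+1.17)
   = 1 / (1 + 162.18 + 14.791) = 1/177.97 = 0.005619
[CO2*] = α₀ × DIC = 0.005619 × 2.34 = 0.0131 mmol/kg = 13.1 μmol/kg

[CO2*] = 13.1 μmol/kg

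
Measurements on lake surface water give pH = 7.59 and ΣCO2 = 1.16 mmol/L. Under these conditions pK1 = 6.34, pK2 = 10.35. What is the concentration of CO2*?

[CO2*] = 0.0617 mmol/L

α₀ = 1 / (1 + K1/[H⁺] + K1K2/[H⁺]²) = 1 / (1 + 10^+1.25 + 10^-1.51)
   = 1 / (1 + 17.783 + 0.030903) = 1/18.814 = 0.05315
[CO2*] = α₀ × DIC = 0.05315 × 1.16 = 0.0617 mmol/L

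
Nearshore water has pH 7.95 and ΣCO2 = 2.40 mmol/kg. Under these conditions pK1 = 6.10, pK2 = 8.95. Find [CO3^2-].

[CO3²⁻] = 0.215 mmol/kg

α₂ = 1 / (1 + [H⁺]/K2 + [H⁺]²/(K1K2)) = 1 / (1 + 10^+1.00 + 10^-0.85)
   = 1 / (1 + 10.000 + 0.14125) = 1/11.141 = 0.08976
[CO3²⁻] = α₂ × DIC = 0.08976 × 2.40 = 0.215 mmol/kg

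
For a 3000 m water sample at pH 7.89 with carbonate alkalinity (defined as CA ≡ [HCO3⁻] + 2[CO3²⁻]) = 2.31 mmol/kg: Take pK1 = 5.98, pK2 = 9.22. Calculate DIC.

CA = [HCO3⁻] + 2[CO3²⁻] = (α₁ + 2α₂)·DIC
At pH 7.89: [H⁺]/K1 = 10^-1.91 = 0.012303, K2/[H⁺] = 10^-1.33 = 0.046774
α₁ = 1/(1 + 0.012303 + 0.046774) = 1/1.0591 = 0.9442; α₂ = α₁·K2/[H⁺] = 0.04416
α₁ + 2α₂ = 1.0325
DIC = CA / (α₁ + 2α₂) = 2.31 / 1.0325 = 2.24 mmol/kg

DIC = 2.24 mmol/kg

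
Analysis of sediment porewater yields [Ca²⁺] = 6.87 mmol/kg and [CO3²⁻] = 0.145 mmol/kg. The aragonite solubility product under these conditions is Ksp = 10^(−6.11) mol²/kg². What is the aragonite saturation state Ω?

Ksp = 10^(−6.11) = 7.762×10^-7
Ω = [Ca²⁺][CO3²⁻]/Ksp = (6.87×10^-3)(0.145×10^-3) / 7.762×10^-7 = 1.28

Ω = 1.28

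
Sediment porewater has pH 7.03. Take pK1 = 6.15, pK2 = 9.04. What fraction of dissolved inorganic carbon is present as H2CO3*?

α₀ = 1 / (1 + K1/[H⁺] + K1K2/[H⁺]²) = 1 / (1 + 10^+0.88 + 10^-1.13)
   = 1 / (1 + 7.5858 + 0.074131) = 1/8.6599 = 0.1155

α₀ = 0.115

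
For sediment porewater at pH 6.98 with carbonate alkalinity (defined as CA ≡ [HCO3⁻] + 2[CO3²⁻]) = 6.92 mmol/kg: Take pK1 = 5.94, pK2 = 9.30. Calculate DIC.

DIC = 7.51 mmol/kg

CA = [HCO3⁻] + 2[CO3²⁻] = (α₁ + 2α₂)·DIC
At pH 6.98: [H⁺]/K1 = 10^-1.04 = 0.091201, K2/[H⁺] = 10^-2.32 = 0.0047863
α₁ = 1/(1 + 0.091201 + 0.0047863) = 1/1.0960 = 0.9124; α₂ = α₁·K2/[H⁺] = 0.004367
α₁ + 2α₂ = 0.9212
DIC = CA / (α₁ + 2α₂) = 6.92 / 0.9212 = 7.51 mmol/kg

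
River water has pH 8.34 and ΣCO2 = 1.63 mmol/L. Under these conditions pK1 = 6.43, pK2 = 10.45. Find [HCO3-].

α₁ = 1 / (1 + [H⁺]/K1 + K2/[H⁺]) = 1 / (1 + 10^-1.91 + 10^-2.11)
   = 1 / (1 + 0.012303 + 0.0077625) = 1/1.0201 = 0.9803
[HCO3⁻] = α₁ × DIC = 0.9803 × 1.63 = 1.60 mmol/L

[HCO3⁻] = 1.60 mmol/L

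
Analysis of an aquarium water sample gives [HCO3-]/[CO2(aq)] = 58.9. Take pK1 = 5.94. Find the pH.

pH = 7.71

From K1 = [H⁺][HCO3-]/[CO2(aq)]:  pH = pK1 + log₁₀([HCO3-]/[CO2(aq)])
log₁₀(58.9) = +1.770
pH = 5.94 + (+1.770) = 7.71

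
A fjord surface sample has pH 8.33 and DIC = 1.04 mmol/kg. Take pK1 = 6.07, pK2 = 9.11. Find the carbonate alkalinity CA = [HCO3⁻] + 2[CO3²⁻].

CA = 1.18 mmol/kg

CA = [HCO3⁻] + 2[CO3²⁻] = (α₁ + 2α₂)·DIC
At pH 8.33: [H⁺]/K1 = 10^-2.26 = 0.0054954, K2/[H⁺] = 10^-0.78 = 0.16596
α₁ = 1/(1 + 0.0054954 + 0.16596) = 1/1.1715 = 0.8536; α₂ = α₁·K2/[H⁺] = 0.1417
α₁ + 2α₂ = 1.1370
CA = 1.1370 × 1.04 = 1.18 mmol/kg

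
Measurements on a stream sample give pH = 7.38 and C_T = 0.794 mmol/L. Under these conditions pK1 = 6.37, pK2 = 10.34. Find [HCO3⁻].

[HCO3⁻] = 0.723 mmol/L

α₁ = 1 / (1 + [H⁺]/K1 + K2/[H⁺]) = 1 / (1 + 10^-1.01 + 10^-2.96)
   = 1 / (1 + 0.097724 + 0.0010965) = 1/1.0988 = 0.9101
[HCO3⁻] = α₁ × DIC = 0.9101 × 0.794 = 0.723 mmol/L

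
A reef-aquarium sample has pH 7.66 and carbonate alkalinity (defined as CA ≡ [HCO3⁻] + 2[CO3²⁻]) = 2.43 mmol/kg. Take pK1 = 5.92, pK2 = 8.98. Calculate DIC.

DIC = 2.36 mmol/kg

CA = [HCO3⁻] + 2[CO3²⁻] = (α₁ + 2α₂)·DIC
At pH 7.66: [H⁺]/K1 = 10^-1.74 = 0.018197, K2/[H⁺] = 10^-1.32 = 0.047863
α₁ = 1/(1 + 0.018197 + 0.047863) = 1/1.0661 = 0.9380; α₂ = α₁·K2/[H⁺] = 0.04490
α₁ + 2α₂ = 1.0278
DIC = CA / (α₁ + 2α₂) = 2.43 / 1.0278 = 2.36 mmol/kg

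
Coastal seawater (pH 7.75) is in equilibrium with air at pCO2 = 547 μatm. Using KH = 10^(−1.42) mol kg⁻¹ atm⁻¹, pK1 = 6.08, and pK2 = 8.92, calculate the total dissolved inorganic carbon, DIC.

[CO2*] = KH · pCO2 = 10^(−1.42) × 547×10^-6 = 2.080×10^-5 mol/kg
α₀ = 1/(1 + K1/[H⁺] + K1K2/[H⁺]²) = 1/(1 + 10^+1.67 + 10^+0.50) = 0.01963
DIC = [CO2*]/α₀ = 2.080×10^-5 / 0.01963 = 1.06 mmol/kg

DIC = 1.06 mmol/kg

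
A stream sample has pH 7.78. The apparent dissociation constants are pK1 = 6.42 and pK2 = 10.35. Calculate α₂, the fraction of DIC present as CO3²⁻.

α₂ = 1 / (1 + [H⁺]/K2 + [H⁺]²/(K1K2)) = 1 / (1 + 10^+2.57 + 10^+1.21)
   = 1 / (1 + 371.54 + 16.218) = 1/388.75 = 0.002572

α₂ = 0.00257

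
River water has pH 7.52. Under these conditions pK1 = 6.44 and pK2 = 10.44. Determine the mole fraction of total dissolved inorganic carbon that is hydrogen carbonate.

α₁ = 1 / (1 + [H⁺]/K1 + K2/[H⁺]) = 1 / (1 + 10^-1.08 + 10^-2.92)
   = 1 / (1 + 0.083176 + 0.0012023) = 1/1.0844 = 0.9222

α₁ = 0.922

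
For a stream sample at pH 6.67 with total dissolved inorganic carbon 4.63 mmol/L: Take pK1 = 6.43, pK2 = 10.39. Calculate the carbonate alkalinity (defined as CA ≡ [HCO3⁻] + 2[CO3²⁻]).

CA = 2.94 mmol/L

CA = [HCO3⁻] + 2[CO3²⁻] = (α₁ + 2α₂)·DIC
At pH 6.67: [H⁺]/K1 = 10^-0.24 = 0.57544, K2/[H⁺] = 10^-3.72 = 0.00019055
α₁ = 1/(1 + 0.57544 + 0.00019055) = 1/1.5756 = 0.6347; α₂ = α₁·K2/[H⁺] = 0.0001209
α₁ + 2α₂ = 0.6349
CA = 0.6349 × 4.63 = 2.94 mmol/L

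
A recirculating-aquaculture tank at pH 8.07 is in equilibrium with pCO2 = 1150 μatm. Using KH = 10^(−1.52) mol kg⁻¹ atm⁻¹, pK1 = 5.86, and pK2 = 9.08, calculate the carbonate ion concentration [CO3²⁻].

[CO3²⁻] = 0.550 mmol/kg

[CO2*] = KH · pCO2 = 10^(−1.52) × 1150×10^-6 = 3.473×10^-5 mol/kg
α₀ = 1/(1 + K1/[H⁺] + K1K2/[H⁺]²) = 1/(1 + 10^+2.21 + 10^+1.20) = 0.005586
DIC = [CO2*]/α₀ = 3.473×10^-5 / 0.005586 = 6.218 mmol/kg
[CO3²⁻] = α₂·DIC; α₂ = 0.08853, so [CO3²⁻] = 0.08853 × 6.218 = 0.550 mmol/kg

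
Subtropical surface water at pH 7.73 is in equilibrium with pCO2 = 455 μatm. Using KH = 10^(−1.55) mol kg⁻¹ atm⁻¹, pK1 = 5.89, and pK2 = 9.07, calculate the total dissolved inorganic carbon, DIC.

[CO2*] = KH · pCO2 = 10^(−1.55) × 455×10^-6 = 1.282×10^-5 mol/kg
α₀ = 1/(1 + K1/[H⁺] + K1K2/[H⁺]²) = 1/(1 + 10^+1.84 + 10^+0.50) = 0.01363
DIC = [CO2*]/α₀ = 1.282×10^-5 / 0.01363 = 0.941 mmol/kg

DIC = 0.941 mmol/kg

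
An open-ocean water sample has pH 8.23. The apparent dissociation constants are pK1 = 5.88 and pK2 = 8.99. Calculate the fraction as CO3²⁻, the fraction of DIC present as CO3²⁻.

α₂ = 0.147

α₂ = 1 / (1 + [H⁺]/K2 + [H⁺]²/(K1K2)) = 1 / (1 + 10^+0.76 + 10^-1.59)
   = 1 / (1 + 5.7544 + 0.025704) = 1/6.7801 = 0.1475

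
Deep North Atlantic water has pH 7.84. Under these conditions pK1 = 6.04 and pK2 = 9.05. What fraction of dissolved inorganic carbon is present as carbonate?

α₂ = 0.0572

α₂ = 1 / (1 + [H⁺]/K2 + [H⁺]²/(K1K2)) = 1 / (1 + 10^+1.21 + 10^-0.59)
   = 1 / (1 + 16.218 + 0.25704) = 1/17.475 = 0.05722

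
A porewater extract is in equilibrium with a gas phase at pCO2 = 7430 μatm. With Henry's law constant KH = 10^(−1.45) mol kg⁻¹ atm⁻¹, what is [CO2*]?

KH = 10^(−1.45) = 3.548×10^-2 mol kg⁻¹ atm⁻¹
[CO2*] = KH · pCO2 = 3.548×10^-2 × 7430×10^-6 atm = 2.64×10^-4 mol/kg

[CO2*] = 264 μmol/kg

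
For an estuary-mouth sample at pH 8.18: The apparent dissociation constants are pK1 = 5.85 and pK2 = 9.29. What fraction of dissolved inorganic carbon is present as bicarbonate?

α₁ = 0.924

α₁ = 1 / (1 + [H⁺]/K1 + K2/[H⁺]) = 1 / (1 + 10^-2.33 + 10^-1.11)
   = 1 / (1 + 0.0046774 + 0.077625) = 1/1.0823 = 0.9240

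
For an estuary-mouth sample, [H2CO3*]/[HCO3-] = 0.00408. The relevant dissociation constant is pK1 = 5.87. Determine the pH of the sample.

From K1 = [H⁺][HCO3-]/[H2CO3*]:  pH = pK1 − log₁₀([H2CO3*]/[HCO3-])
log₁₀(0.00408) = -2.389
pH = 5.87 − (-2.389) = 8.26

pH = 8.26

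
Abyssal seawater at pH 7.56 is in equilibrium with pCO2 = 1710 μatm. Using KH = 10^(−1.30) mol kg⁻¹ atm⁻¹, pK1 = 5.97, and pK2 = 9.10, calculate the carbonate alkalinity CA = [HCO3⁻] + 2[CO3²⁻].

CA = 3.53 mmol/kg

[CO2*] = KH · pCO2 = 10^(−1.30) × 1710×10^-6 = 8.570×10^-5 mol/kg
α₀ = 1/(1 + K1/[H⁺] + K1K2/[H⁺]²) = 1/(1 + 10^+1.59 + 10^+0.05) = 0.02437
DIC = [CO2*]/α₀ = 8.570×10^-5 / 0.02437 = 3.516 mmol/kg
CA = (α₁ + 2α₂)·DIC = (0.9483 + 2×0.02735) × 3.516 = 3.53 mmol/kg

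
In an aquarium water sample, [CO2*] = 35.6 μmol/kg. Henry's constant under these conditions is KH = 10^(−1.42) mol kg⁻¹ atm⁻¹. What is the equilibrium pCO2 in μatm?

KH = 10^(−1.42) = 3.802×10^-2 mol kg⁻¹ atm⁻¹
pCO2 = [CO2*]/KH = 35.6×10^-6 / 3.802×10^-2 = 9.36×10^-4 atm = 936 μatm

pCO2 = 936 μatm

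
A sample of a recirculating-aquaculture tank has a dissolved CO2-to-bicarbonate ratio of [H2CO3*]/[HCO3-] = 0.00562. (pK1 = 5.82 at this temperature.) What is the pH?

From K1 = [H⁺][HCO3-]/[H2CO3*]:  pH = pK1 − log₁₀([H2CO3*]/[HCO3-])
log₁₀(0.00562) = -2.250
pH = 5.82 − (-2.250) = 8.07

pH = 8.07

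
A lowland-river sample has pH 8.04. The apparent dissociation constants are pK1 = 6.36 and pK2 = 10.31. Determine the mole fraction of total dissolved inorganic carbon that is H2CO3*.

α₀ = 1 / (1 + K1/[H⁺] + K1K2/[H⁺]²) = 1 / (1 + 10^+1.68 + 10^-0.59)
   = 1 / (1 + 47.863 + 0.25704) = 1/49.120 = 0.02036

α₀ = 0.0204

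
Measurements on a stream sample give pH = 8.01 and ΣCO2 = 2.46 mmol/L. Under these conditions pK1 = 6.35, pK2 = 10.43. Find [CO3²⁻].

α₂ = 1 / (1 + [H⁺]/K2 + [H⁺]²/(K1K2)) = 1 / (1 + 10^+2.42 + 10^+0.76)
   = 1 / (1 + 263.03 + 5.7544) = 1/269.78 = 0.003707
[CO3²⁻] = α₂ × DIC = 0.003707 × 2.46 = 0.00912 mmol/L = 9.12 μmol/L

[CO3²⁻] = 9.12 μmol/L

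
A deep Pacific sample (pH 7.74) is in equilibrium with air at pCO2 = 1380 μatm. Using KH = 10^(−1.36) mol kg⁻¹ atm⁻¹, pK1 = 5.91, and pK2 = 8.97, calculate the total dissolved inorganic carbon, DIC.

[CO2*] = KH · pCO2 = 10^(−1.36) × 1380×10^-6 = 6.024×10^-5 mol/kg
α₀ = 1/(1 + K1/[H⁺] + K1K2/[H⁺]²) = 1/(1 + 10^+1.83 + 10^+0.60) = 0.01378
DIC = [CO2*]/α₀ = 6.024×10^-5 / 0.01378 = 4.37 mmol/kg

DIC = 4.37 mmol/kg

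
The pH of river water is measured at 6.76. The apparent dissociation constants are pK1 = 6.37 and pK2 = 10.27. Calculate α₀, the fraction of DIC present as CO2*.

α₀ = 1 / (1 + K1/[H⁺] + K1K2/[H⁺]²) = 1 / (1 + 10^+0.39 + 10^-3.12)
   = 1 / (1 + 2.4547 + 0.00075858) = 1/3.4555 = 0.2894

α₀ = 0.289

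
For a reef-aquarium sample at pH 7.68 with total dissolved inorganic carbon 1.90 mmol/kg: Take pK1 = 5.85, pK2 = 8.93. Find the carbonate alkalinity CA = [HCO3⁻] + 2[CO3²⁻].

CA = [HCO3⁻] + 2[CO3²⁻] = (α₁ + 2α₂)·DIC
At pH 7.68: [H⁺]/K1 = 10^-1.83 = 0.014791, K2/[H⁺] = 10^-1.25 = 0.056234
α₁ = 1/(1 + 0.014791 + 0.056234) = 1/1.0710 = 0.9337; α₂ = α₁·K2/[H⁺] = 0.05250
α₁ + 2α₂ = 1.0387
CA = 1.0387 × 1.90 = 1.97 mmol/kg

CA = 1.97 mmol/kg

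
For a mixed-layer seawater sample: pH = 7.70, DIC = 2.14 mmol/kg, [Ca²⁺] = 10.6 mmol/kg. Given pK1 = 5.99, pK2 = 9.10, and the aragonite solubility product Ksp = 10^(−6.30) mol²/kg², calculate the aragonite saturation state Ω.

α₂ = 1 / (1 + [H⁺]/K2 + [H⁺]²/(K1K2)) = 1 / (1 + 10^+1.40 + 10^-0.31)
   = 1 / (1 + 25.119 + 0.48978) = 1/26.609 = 0.03758
[CO3²⁻] = α₂ × DIC = 0.03758 × 2.14 = 0.08042 mmol/kg
Ksp = 10^(−6.30) = 5.012×10^-7
Ω = [Ca²⁺][CO3²⁻]/Ksp = (10.6×10^-3)(8.042×10^-5) / 5.012×10^-7 = 1.70

Ω = 1.70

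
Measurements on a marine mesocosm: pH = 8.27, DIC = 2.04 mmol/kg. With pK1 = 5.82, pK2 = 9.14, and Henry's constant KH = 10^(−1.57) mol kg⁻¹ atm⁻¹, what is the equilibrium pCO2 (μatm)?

α₀ = 1 / (1 + K1/[H⁺] + K1K2/[H⁺]²) = 1 / (1 + 10^+2.45 + 10^+1.58)
   = 1 / (1 + 281.84 + 38.019) = 1/320.86 = 0.003117
[CO2*] = α₀ × DIC = 0.003117 × 2.04 = 0.006358 mmol/kg = 6.358 μmol/kg
pCO2 = [CO2*]/KH = 6.358×10^-6 / 2.692×10^-2 = 236 μatm

pCO2 = 236 μatm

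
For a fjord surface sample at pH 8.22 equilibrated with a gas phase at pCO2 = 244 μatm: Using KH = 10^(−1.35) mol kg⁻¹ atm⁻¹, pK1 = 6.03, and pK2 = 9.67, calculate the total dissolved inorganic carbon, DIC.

DIC = 1.76 mmol/kg

[CO2*] = KH · pCO2 = 10^(−1.35) × 244×10^-6 = 1.090×10^-5 mol/kg
α₀ = 1/(1 + K1/[H⁺] + K1K2/[H⁺]²) = 1/(1 + 10^+2.19 + 10^+0.74) = 0.006197
DIC = [CO2*]/α₀ = 1.090×10^-5 / 0.006197 = 1.76 mmol/kg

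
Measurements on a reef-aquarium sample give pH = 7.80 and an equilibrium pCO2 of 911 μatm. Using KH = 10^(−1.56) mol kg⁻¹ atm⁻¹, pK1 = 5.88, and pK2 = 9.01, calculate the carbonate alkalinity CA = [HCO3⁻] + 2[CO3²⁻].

CA = 2.34 mmol/kg

[CO2*] = KH · pCO2 = 10^(−1.56) × 911×10^-6 = 2.509×10^-5 mol/kg
α₀ = 1/(1 + K1/[H⁺] + K1K2/[H⁺]²) = 1/(1 + 10^+1.92 + 10^+0.71) = 0.01120
DIC = [CO2*]/α₀ = 2.509×10^-5 / 0.01120 = 2.241 mmol/kg
CA = (α₁ + 2α₂)·DIC = (0.9314 + 2×0.05743) × 2.241 = 2.34 mmol/kg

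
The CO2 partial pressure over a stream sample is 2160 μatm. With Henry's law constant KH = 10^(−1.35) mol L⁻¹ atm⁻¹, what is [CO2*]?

KH = 10^(−1.35) = 4.467×10^-2 mol L⁻¹ atm⁻¹
[CO2*] = KH · pCO2 = 4.467×10^-2 × 2160×10^-6 atm = 9.65×10^-5 mol/L

[CO2*] = 96.5 μmol/L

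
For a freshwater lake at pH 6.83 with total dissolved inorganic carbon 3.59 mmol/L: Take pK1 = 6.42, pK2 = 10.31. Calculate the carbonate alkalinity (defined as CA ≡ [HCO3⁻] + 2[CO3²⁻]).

CA = [HCO3⁻] + 2[CO3²⁻] = (α₁ + 2α₂)·DIC
At pH 6.83: [H⁺]/K1 = 10^-0.41 = 0.38905, K2/[H⁺] = 10^-3.48 = 0.00033113
α₁ = 1/(1 + 0.38905 + 0.00033113) = 1/1.3894 = 0.7197; α₂ = α₁·K2/[H⁺] = 0.0002383
α₁ + 2α₂ = 0.7202
CA = 0.7202 × 3.59 = 2.59 mmol/L

CA = 2.59 mmol/L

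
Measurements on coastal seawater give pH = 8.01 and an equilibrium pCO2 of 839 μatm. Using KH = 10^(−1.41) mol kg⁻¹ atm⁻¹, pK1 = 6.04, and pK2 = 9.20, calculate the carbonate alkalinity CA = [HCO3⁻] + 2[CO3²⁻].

[CO2*] = KH · pCO2 = 10^(−1.41) × 839×10^-6 = 3.264×10^-5 mol/kg
α₀ = 1/(1 + K1/[H⁺] + K1K2/[H⁺]²) = 1/(1 + 10^+1.97 + 10^+0.78) = 0.009965
DIC = [CO2*]/α₀ = 3.264×10^-5 / 0.009965 = 3.276 mmol/kg
CA = (α₁ + 2α₂)·DIC = (0.9300 + 2×0.06005) × 3.276 = 3.44 mmol/kg

CA = 3.44 mmol/kg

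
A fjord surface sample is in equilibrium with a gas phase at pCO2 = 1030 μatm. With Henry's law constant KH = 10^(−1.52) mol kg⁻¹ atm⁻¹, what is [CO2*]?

[CO2*] = 31.1 μmol/kg

KH = 10^(−1.52) = 3.020×10^-2 mol kg⁻¹ atm⁻¹
[CO2*] = KH · pCO2 = 3.020×10^-2 × 1030×10^-6 atm = 3.11×10^-5 mol/kg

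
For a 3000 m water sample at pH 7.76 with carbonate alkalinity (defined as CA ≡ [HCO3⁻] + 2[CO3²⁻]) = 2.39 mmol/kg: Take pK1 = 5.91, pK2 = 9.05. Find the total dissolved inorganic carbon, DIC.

DIC = 2.31 mmol/kg

CA = [HCO3⁻] + 2[CO3²⁻] = (α₁ + 2α₂)·DIC
At pH 7.76: [H⁺]/K1 = 10^-1.85 = 0.014125, K2/[H⁺] = 10^-1.29 = 0.051286
α₁ = 1/(1 + 0.014125 + 0.051286) = 1/1.0654 = 0.9386; α₂ = α₁·K2/[H⁺] = 0.04814
α₁ + 2α₂ = 1.0349
DIC = CA / (α₁ + 2α₂) = 2.39 / 1.0349 = 2.31 mmol/kg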